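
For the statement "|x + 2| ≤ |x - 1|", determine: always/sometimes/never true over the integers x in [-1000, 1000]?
Holds at x = -1: LHS = |(-1) + 2| = |1| = 1, RHS = |(-1) - 1| = |-2| = 2; 1 ≤ 2 — holds
Fails at x = 0: LHS = |0 + 2| = |2| = 2, RHS = |0 - 1| = |-1| = 1; 2 ≤ 1 — FAILS
It is satisfied by some integers in the range but not all.

Answer: Sometimes true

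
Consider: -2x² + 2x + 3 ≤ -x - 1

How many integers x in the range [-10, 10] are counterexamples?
Counterexamples in [-10, 10]: {0, 1, 2}.

Counting them gives 3 values.

Answer: 3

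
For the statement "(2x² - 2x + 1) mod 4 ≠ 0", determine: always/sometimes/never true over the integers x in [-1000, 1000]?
For a polynomial with integer coefficients, its value mod 4 depends only on x mod 4, so it suffices to check one representative of each residue class, x = 0, 1, 2, 3:
x = 0: LHS = (2·0² - 2·0 + 1) mod 4 = 1 mod 4 = 1; 1 ≠ 0 — holds
x = 1: LHS = (2·1² - 2·1 + 1) mod 4 = 1 mod 4 = 1; 1 ≠ 0 — holds
x = 2: LHS = (2·2² - 2·2 + 1) mod 4 = 5 mod 4 = 1; 1 ≠ 0 — holds
x = 3: LHS = (2·3² - 2·3 + 1) mod 4 = 13 mod 4 = 1; 1 ≠ 0 — holds
The relation holds in every residue class, so the relation holds for every integer in [-1000, 1000].

No counterexample exists.

Answer: Always true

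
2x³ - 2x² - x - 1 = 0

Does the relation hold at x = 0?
x = 0: LHS = 2·0³ - 2·0² - 0 - 1 = -1; -1 = 0 — FAILS

The relation fails at x = 0, so x = 0 is a counterexample.

Answer: No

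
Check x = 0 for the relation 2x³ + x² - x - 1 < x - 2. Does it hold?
x = 0: LHS = 2·0³ + 0² - 0 - 1 = -1, RHS = 0 - 2 = -2; -1 < -2 — FAILS

The relation fails at x = 0, so x = 0 is a counterexample.

Answer: No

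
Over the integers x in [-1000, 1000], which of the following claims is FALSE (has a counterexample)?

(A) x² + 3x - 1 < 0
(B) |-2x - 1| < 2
(A) x = 1: LHS = 1² + 3·1 - 1 = 3; 3 < 0 — FAILS
(B) x = 1: LHS = |-2·1 - 1| = |-3| = 3; 3 < 2 — FAILS

Answer: Both A and B are false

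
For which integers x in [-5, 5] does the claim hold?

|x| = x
Holds for: {0, 1, 2, 3, 4, 5}
Fails for: {-5, -4, -3, -2, -1}

Answer: {0, 1, 2, 3, 4, 5}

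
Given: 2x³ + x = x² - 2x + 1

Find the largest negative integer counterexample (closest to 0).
Testing negative integers from -1 downward:
x = -1: LHS = 2·(-1)³ + (-1) = -3, RHS = (-1)² - 2·(-1) + 1 = 4; -3 = 4 — FAILS  ← closest negative counterexample to 0

Answer: x = -1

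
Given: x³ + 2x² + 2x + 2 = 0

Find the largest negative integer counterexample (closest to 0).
Testing negative integers from -1 downward:
x = -1: LHS = (-1)³ + 2·(-1)² + 2·(-1) + 2 = 1; 1 = 0 — FAILS  ← closest negative counterexample to 0

Answer: x = -1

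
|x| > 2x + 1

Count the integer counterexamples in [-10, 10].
Counterexamples in [-10, 10]: {0, 1, 2, 3, 4, 5, 6, 7, 8, 9, 10}.

Counting them gives 11 values.

Answer: 11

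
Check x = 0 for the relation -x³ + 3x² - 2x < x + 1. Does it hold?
x = 0: LHS = -0³ + 3·0² - 2·0 = 0, RHS = 0 + 1 = 1; 0 < 1 — holds

The relation is satisfied at x = 0.

Answer: Yes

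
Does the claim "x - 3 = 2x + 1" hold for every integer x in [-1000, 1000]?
The claim fails at x = 0:
x = 0: LHS = 0 - 3 = -3, RHS = 2·0 + 1 = 1; -3 = 1 — FAILS

Because a single integer refutes it, the statement is false.

Answer: False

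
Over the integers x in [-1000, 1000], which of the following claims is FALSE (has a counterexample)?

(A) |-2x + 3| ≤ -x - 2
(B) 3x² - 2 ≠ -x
(A) x = 0: LHS = |-2·0 + 3| = |3| = 3, RHS = -0 - 2 = -2; 3 ≤ -2 — FAILS
(B) x = -1: LHS = 3·(-1)² - 2 = 1, RHS = -(-1) = 1; 1 ≠ 1 — FAILS

Answer: Both A and B are false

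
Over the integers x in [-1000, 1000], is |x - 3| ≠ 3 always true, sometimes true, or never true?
Holds at x = 1: LHS = |1 - 3| = |-2| = 2; 2 ≠ 3 — holds
Fails at x = 0: LHS = |0 - 3| = |-3| = 3; 3 ≠ 3 — FAILS
It is satisfied by some integers in the range but not all.

Answer: Sometimes true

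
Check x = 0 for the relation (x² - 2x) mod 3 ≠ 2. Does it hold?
x = 0: LHS = (0² - 2·0) mod 3 = 0 mod 3 = 0; 0 ≠ 2 — holds

The relation is satisfied at x = 0.

Answer: Yes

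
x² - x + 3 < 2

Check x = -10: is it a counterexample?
Substitute x = -10 into the relation:
x = -10: LHS = (-10)² - (-10) + 3 = 113; 113 < 2 — FAILS

Since the claim fails at x = -10, this value is a counterexample.

Answer: Yes, x = -10 is a counterexample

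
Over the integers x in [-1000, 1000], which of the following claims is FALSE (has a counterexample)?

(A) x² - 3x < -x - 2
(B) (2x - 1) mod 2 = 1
(A) x = 0: LHS = 0² - 3·0 = 0, RHS = -0 - 2 = -2; 0 < -2 — FAILS

(B) For a polynomial with integer coefficients, its value mod 2 depends only on x mod 2, so it suffices to check one representative of each residue class, x = 0, 1:
x = 0: LHS = (2·0 - 1) mod 2 = (-1) mod 2 = 1; 1 = 1 — holds
x = 1: LHS = (2·1 - 1) mod 2 = 1 mod 2 = 1; 1 = 1 — holds
The relation holds in every residue class, so the relation holds for every integer in [-1000, 1000].

Only (A) has a counterexample.

Answer: A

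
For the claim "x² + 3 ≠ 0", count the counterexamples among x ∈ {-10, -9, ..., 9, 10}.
Over all integers in [-10, 10], LHS − RHS is always positive; it is smallest at x = 0, where it equals 3:
x = 0: LHS = 0² + 3 = 3; 3 ≠ 0 — holds
At the ends of the range:
x = -10: LHS = (-10)² + 3 = 103; 103 ≠ 0 — holds
x = 10: LHS = 10² + 3 = 103; 103 ≠ 0 — holds
Hence LHS − RHS is never 0, i.e. the two sides are never equal, so the relation holds for every integer in [-10, 10].

No counterexample appears in that range.

Answer: 0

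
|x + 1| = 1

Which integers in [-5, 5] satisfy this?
Holds for: {-2, 0}
Fails for: {-5, -4, -3, -1, 1, 2, 3, 4, 5}

Answer: {-2, 0}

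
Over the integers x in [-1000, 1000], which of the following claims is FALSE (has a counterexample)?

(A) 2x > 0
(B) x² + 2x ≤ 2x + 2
(A) x = 0: LHS = 2·0 = 0; 0 > 0 — FAILS
(B) x = 2: LHS = 2² + 2·2 = 8, RHS = 2·2 + 2 = 6; 8 ≤ 6 — FAILS

Answer: Both A and B are false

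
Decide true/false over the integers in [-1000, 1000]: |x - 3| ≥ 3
The claim fails at x = 1:
x = 1: LHS = |1 - 3| = |-2| = 2; 2 ≥ 3 — FAILS

Because a single integer refutes it, the statement is false.

Answer: False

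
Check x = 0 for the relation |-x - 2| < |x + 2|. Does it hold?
x = 0: LHS = |-0 - 2| = |-2| = 2, RHS = |0 + 2| = |2| = 2; 2 < 2 — FAILS

The relation fails at x = 0, so x = 0 is a counterexample.

Answer: No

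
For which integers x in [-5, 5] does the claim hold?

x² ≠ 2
Track d = LHS − RHS over the integers in [-5, 5]. Equality would need d = 0, but d changes sign only between consecutive integers, jumping over 0:
x = -2: LHS = (-2)² = 4; 4 ≠ 2 — holds  (d = 2)
x = -1: LHS = (-1)² = 1; 1 ≠ 2 — holds  (d = -1)
x = 1: LHS = 1² = 1; 1 ≠ 2 — holds  (d = -1)
x = 2: LHS = 2² = 4; 4 ≠ 2 — holds  (d = 2)
Away from these crossings d keeps a constant sign, and checking every integer in [-5, 5] confirms d ≠ 0 throughout. Hence the two sides are never equal, so the relation holds for every integer in [-5, 5].

Answer: All integers in [-5, 5]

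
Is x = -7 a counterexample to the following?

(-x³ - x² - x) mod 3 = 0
Substitute x = -7 into the relation:
x = -7: LHS = (-(-7)³ - (-7)² - (-7)) mod 3 = 301 mod 3 = 1; 1 = 0 — FAILS

Since the claim fails at x = -7, this value is a counterexample.

Answer: Yes, x = -7 is a counterexample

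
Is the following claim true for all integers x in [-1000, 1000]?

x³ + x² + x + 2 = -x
The claim fails at x = 0:
x = 0: LHS = 0³ + 0² + 0 + 2 = 2, RHS = -0 = 0; 2 = 0 — FAILS

Because a single integer refutes it, the statement is false.

Answer: False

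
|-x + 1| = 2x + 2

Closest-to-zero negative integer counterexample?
Testing negative integers from -1 downward:
x = -1: LHS = |-(-1) + 1| = |2| = 2, RHS = 2·(-1) + 2 = 0; 2 = 0 — FAILS  ← closest negative counterexample to 0

Answer: x = -1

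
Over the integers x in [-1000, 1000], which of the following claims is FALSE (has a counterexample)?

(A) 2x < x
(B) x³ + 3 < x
(A) x = 0: LHS = 2·0 = 0; 0 < 0 — FAILS
(B) x = 0: LHS = 0³ + 3 = 3; 3 < 0 — FAILS

Answer: Both A and B are false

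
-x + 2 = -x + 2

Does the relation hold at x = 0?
x = 0: LHS = -0 + 2 = 2, RHS = -0 + 2 = 2; 2 = 2 — holds

The relation is satisfied at x = 0.

Answer: Yes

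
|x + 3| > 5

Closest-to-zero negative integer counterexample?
Testing negative integers from -1 downward:
x = -1: LHS = |(-1) + 3| = |2| = 2; 2 > 5 — FAILS  ← closest negative counterexample to 0

Answer: x = -1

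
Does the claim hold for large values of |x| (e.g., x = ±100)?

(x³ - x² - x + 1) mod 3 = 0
x = 100: LHS = (100³ - 100² - 100 + 1) mod 3 = 989901 mod 3 = 0; 0 = 0 — holds
x = -100: LHS = ((-100)³ - (-100)² - (-100) + 1) mod 3 = (-1009899) mod 3 = 0; 0 = 0 — holds

Answer: Yes, holds for both x = 100 and x = -100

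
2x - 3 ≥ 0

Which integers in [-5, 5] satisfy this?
Holds for: {2, 3, 4, 5}
Fails for: {-5, -4, -3, -2, -1, 0, 1}

Answer: {2, 3, 4, 5}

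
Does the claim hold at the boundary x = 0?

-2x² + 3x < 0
x = 0: LHS = -2·0² + 3·0 = 0; 0 < 0 — FAILS

The relation fails at x = 0, so x = 0 is a counterexample.

Answer: No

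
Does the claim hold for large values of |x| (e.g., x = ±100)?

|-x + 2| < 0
x = 100: LHS = |-100 + 2| = |-98| = 98; 98 < 0 — FAILS
x = -100: LHS = |-(-100) + 2| = |102| = 102; 102 < 0 — FAILS

Answer: No, fails for both x = 100 and x = -100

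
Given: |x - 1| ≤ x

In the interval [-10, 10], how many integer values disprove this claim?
Counterexamples in [-10, 10]: {-10, -9, -8, -7, -6, -5, -4, -3, -2, -1, 0}.

Counting them gives 11 values.

Answer: 11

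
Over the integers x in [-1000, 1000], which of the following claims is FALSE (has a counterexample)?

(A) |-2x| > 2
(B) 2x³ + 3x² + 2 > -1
(A) x = 0: LHS = |-2·0| = |0| = 0; 0 > 2 — FAILS
(B) x = -2: LHS = 2·(-2)³ + 3·(-2)² + 2 = -2; -2 > -1 — FAILS

Answer: Both A and B are false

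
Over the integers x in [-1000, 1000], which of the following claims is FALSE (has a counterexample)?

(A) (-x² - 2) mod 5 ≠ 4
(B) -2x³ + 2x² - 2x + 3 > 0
(A) x = 2: LHS = (-2² - 2) mod 5 = (-6) mod 5 = 4; 4 ≠ 4 — FAILS
(B) x = 2: LHS = -2·2³ + 2·2² - 2·2 + 3 = -9; -9 > 0 — FAILS

Answer: Both A and B are false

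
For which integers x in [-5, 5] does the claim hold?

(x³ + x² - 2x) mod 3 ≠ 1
For a polynomial with integer coefficients, its value mod 3 depends only on x mod 3, so it suffices to check one representative of each residue class, x = 0, 1, 2:
x = 0: LHS = (0³ + 0² - 2·0) mod 3 = 0 mod 3 = 0; 0 ≠ 1 — holds
x = 1: LHS = (1³ + 1² - 2·1) mod 3 = 0 mod 3 = 0; 0 ≠ 1 — holds
x = 2: LHS = (2³ + 2² - 2·2) mod 3 = 8 mod 3 = 2; 2 ≠ 1 — holds
The relation holds in every residue class, so the relation holds for every integer in [-5, 5].

Answer: All integers in [-5, 5]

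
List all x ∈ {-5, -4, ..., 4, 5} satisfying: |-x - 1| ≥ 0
An absolute value is never negative, so the left side is ≥ 0 for every x, while the right side is 0. Tightest case in [-5, 5] is x = -1:
x = -1: LHS = |-(-1) - 1| = |0| = 0; 0 ≥ 0 — holds
Hence LHS − RHS is never negative, i.e. LHS ≥ RHS throughout, so the relation holds for every integer in [-5, 5].

Answer: All integers in [-5, 5]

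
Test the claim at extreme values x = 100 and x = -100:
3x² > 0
x = 100: LHS = 3·100² = 30000; 30000 > 0 — holds
x = -100: LHS = 3·(-100)² = 30000; 30000 > 0 — holds

Answer: Yes, holds for both x = 100 and x = -100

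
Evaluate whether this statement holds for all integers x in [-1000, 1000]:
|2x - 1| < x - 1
The claim fails at x = 0:
x = 0: LHS = |2·0 - 1| = |-1| = 1, RHS = 0 - 1 = -1; 1 < -1 — FAILS

Because a single integer refutes it, the statement is false.

Answer: False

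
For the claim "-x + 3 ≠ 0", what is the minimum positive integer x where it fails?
Testing positive integers:
x = 1: LHS = -1 + 3 = 2; 2 ≠ 0 — holds
x = 2: LHS = -2 + 3 = 1; 1 ≠ 0 — holds
x = 3: LHS = -3 + 3 = 0; 0 ≠ 0 — FAILS  ← smallest positive counterexample

Answer: x = 3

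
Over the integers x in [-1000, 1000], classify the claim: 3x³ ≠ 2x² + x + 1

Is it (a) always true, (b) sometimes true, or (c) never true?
Track d = LHS − RHS over the integers in [-1000, 1000]. Equality would need d = 0, but d changes sign only between consecutive integers, jumping over 0:
x = 1: LHS = 3·1³ = 3, RHS = 2·1² + 1 + 1 = 4; 3 ≠ 4 — holds  (d = -1)
x = 2: LHS = 3·2³ = 24, RHS = 2·2² + 2 + 1 = 11; 24 ≠ 11 — holds  (d = 13)
Away from these crossings d keeps a constant sign, and checking every integer in [-1000, 1000] confirms d ≠ 0 throughout. Hence the two sides are never equal, so the relation holds for every integer in [-1000, 1000].

No counterexample exists.

Answer: Always true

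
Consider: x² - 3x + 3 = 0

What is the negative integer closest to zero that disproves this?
Testing negative integers from -1 downward:
x = -1: LHS = (-1)² - 3·(-1) + 3 = 7; 7 = 0 — FAILS  ← closest negative counterexample to 0

Answer: x = -1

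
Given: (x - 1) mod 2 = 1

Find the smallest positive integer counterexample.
Testing positive integers:
x = 1: LHS = (1 - 1) mod 2 = 0 mod 2 = 0; 0 = 1 — FAILS  ← smallest positive counterexample

Answer: x = 1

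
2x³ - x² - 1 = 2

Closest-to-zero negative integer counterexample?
Testing negative integers from -1 downward:
x = -1: LHS = 2·(-1)³ - (-1)² - 1 = -4; -4 = 2 — FAILS  ← closest negative counterexample to 0

Answer: x = -1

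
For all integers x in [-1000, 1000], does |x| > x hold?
The claim fails at x = 0:
x = 0: LHS = |0| = 0; 0 > 0 — FAILS

Because a single integer refutes it, the statement is false.

Answer: False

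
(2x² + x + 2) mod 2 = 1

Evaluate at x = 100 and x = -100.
x = 100: LHS = (2·100² + 100 + 2) mod 2 = 20102 mod 2 = 0; 0 = 1 — FAILS
x = -100: LHS = (2·(-100)² + (-100) + 2) mod 2 = 19902 mod 2 = 0; 0 = 1 — FAILS

Answer: No, fails for both x = 100 and x = -100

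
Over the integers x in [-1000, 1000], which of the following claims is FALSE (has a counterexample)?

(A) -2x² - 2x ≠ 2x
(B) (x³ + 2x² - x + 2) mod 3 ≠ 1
(A) x = 0: LHS = -2·0² - 2·0 = 0, RHS = 2·0 = 0; 0 ≠ 0 — FAILS
(B) x = 1: LHS = (1³ + 2·1² - 1 + 2) mod 3 = 4 mod 3 = 1; 1 ≠ 1 — FAILS

Answer: Both A and B are false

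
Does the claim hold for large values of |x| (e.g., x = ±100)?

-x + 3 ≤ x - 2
x = 100: LHS = -100 + 3 = -97, RHS = 100 - 2 = 98; -97 ≤ 98 — holds
x = -100: LHS = -(-100) + 3 = 103, RHS = (-100) - 2 = -102; 103 ≤ -102 — FAILS

Answer: Partially: holds for x = 100, fails for x = -100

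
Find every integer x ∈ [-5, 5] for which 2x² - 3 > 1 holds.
Holds for: {-5, -4, -3, -2, 2, 3, 4, 5}
Fails for: {-1, 0, 1}

Answer: {-5, -4, -3, -2, 2, 3, 4, 5}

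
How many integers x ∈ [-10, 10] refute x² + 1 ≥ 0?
Over all integers in [-10, 10], LHS − RHS is smallest at x = 0, where it equals 1:
x = 0: LHS = 0² + 1 = 1; 1 ≥ 0 — holds
At the ends of the range:
x = -10: LHS = (-10)² + 1 = 101; 101 ≥ 0 — holds
x = 10: LHS = 10² + 1 = 101; 101 ≥ 0 — holds
Hence LHS − RHS is never negative, i.e. LHS ≥ RHS throughout, so the relation holds for every integer in [-10, 10].

No counterexample appears in that range.

Answer: 0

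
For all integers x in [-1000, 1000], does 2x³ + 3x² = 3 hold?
The claim fails at x = 0:
x = 0: LHS = 2·0³ + 3·0² = 0; 0 = 3 — FAILS

Because a single integer refutes it, the statement is false.

Answer: False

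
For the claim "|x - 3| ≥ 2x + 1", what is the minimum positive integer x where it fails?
Testing positive integers:
x = 1: LHS = |1 - 3| = |-2| = 2, RHS = 2·1 + 1 = 3; 2 ≥ 3 — FAILS  ← smallest positive counterexample

Answer: x = 1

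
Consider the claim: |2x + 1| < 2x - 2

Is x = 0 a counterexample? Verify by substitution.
Substitute x = 0 into the relation:
x = 0: LHS = |2·0 + 1| = |1| = 1, RHS = 2·0 - 2 = -2; 1 < -2 — FAILS

Since the claim fails at x = 0, this value is a counterexample.

Answer: Yes, x = 0 is a counterexample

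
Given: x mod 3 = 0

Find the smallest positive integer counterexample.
Testing positive integers:
x = 1: LHS = 1 mod 3 = 1; 1 = 0 — FAILS  ← smallest positive counterexample

Answer: x = 1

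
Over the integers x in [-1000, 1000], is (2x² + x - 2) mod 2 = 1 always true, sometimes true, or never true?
Holds at x = 1: LHS = (2·1² + 1 - 2) mod 2 = 1 mod 2 = 1; 1 = 1 — holds
Fails at x = 0: LHS = (2·0² + 0 - 2) mod 2 = (-2) mod 2 = 0; 0 = 1 — FAILS
It is satisfied by some integers in the range but not all.

Answer: Sometimes true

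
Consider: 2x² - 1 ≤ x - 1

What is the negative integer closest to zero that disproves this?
Testing negative integers from -1 downward:
x = -1: LHS = 2·(-1)² - 1 = 1, RHS = (-1) - 1 = -2; 1 ≤ -2 — FAILS  ← closest negative counterexample to 0

Answer: x = -1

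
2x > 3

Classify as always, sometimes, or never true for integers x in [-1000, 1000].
Holds at x = 2: LHS = 2·2 = 4; 4 > 3 — holds
Fails at x = 0: LHS = 2·0 = 0; 0 > 3 — FAILS
It is satisfied by some integers in the range but not all.

Answer: Sometimes true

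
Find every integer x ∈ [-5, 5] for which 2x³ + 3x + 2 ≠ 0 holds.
Track d = LHS − RHS over the integers in [-5, 5]. Equality would need d = 0, but d changes sign only between consecutive integers, jumping over 0:
x = -1: LHS = 2·(-1)³ + 3·(-1) + 2 = -3; -3 ≠ 0 — holds  (d = -3)
x = 0: LHS = 2·0³ + 3·0 + 2 = 2; 2 ≠ 0 — holds  (d = 2)
Away from these crossings d keeps a constant sign, and checking every integer in [-5, 5] confirms d ≠ 0 throughout. Hence the two sides are never equal, so the relation holds for every integer in [-5, 5].

Answer: All integers in [-5, 5]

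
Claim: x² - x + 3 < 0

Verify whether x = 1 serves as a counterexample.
Substitute x = 1 into the relation:
x = 1: LHS = 1² - 1 + 3 = 3; 3 < 0 — FAILS

Since the claim fails at x = 1, this value is a counterexample.

Answer: Yes, x = 1 is a counterexample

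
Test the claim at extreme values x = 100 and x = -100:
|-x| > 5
x = 100: LHS = |-100| = 100; 100 > 5 — holds
x = -100: LHS = |-(-100)| = |100| = 100; 100 > 5 — holds

Answer: Yes, holds for both x = 100 and x = -100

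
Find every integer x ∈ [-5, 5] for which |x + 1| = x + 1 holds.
Holds for: {-1, 0, 1, 2, 3, 4, 5}
Fails for: {-5, -4, -3, -2}

Answer: {-1, 0, 1, 2, 3, 4, 5}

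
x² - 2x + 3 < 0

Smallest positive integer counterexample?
Testing positive integers:
x = 1: LHS = 1² - 2·1 + 3 = 2; 2 < 0 — FAILS  ← smallest positive counterexample

Answer: x = 1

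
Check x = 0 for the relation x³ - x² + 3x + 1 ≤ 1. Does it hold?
x = 0: LHS = 0³ - 0² + 3·0 + 1 = 1; 1 ≤ 1 — holds

The relation is satisfied at x = 0.

Answer: Yes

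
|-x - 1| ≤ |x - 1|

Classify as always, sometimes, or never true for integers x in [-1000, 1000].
Holds at x = 0: LHS = |-0 - 1| = |-1| = 1, RHS = |0 - 1| = |-1| = 1; 1 ≤ 1 — holds
Fails at x = 1: LHS = |-1 - 1| = |-2| = 2, RHS = |1 - 1| = |0| = 0; 2 ≤ 0 — FAILS
It is satisfied by some integers in the range but not all.

Answer: Sometimes true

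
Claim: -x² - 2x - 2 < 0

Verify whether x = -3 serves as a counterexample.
Substitute x = -3 into the relation:
x = -3: LHS = -(-3)² - 2·(-3) - 2 = -5; -5 < 0 — holds

The relation holds at x = -3, so it is not a counterexample.

Answer: No, x = -3 is not a counterexample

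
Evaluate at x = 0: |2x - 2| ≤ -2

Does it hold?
x = 0: LHS = |2·0 - 2| = |-2| = 2; 2 ≤ -2 — FAILS

The relation fails at x = 0, so x = 0 is a counterexample.

Answer: No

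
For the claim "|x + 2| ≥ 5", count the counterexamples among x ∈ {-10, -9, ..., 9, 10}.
Counterexamples in [-10, 10]: {-6, -5, -4, -3, -2, -1, 0, 1, 2}.

Counting them gives 9 values.

Answer: 9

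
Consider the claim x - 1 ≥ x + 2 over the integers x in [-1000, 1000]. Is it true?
The claim fails at x = 0:
x = 0: LHS = 0 - 1 = -1, RHS = 0 + 2 = 2; -1 ≥ 2 — FAILS

Because a single integer refutes it, the statement is false.

Answer: False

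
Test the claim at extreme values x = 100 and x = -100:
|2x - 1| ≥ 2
x = 100: LHS = |2·100 - 1| = |199| = 199; 199 ≥ 2 — holds
x = -100: LHS = |2·(-100) - 1| = |-201| = 201; 201 ≥ 2 — holds

Answer: Yes, holds for both x = 100 and x = -100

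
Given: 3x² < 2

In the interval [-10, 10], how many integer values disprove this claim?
Counterexamples in [-10, 10]: {-10, -9, -8, -7, -6, -5, -4, -3, -2, -1, 1, 2, 3, 4, 5, 6, 7, 8, 9, 10}.

Counting them gives 20 values.

Answer: 20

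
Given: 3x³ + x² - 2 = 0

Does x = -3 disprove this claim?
Substitute x = -3 into the relation:
x = -3: LHS = 3·(-3)³ + (-3)² - 2 = -74; -74 = 0 — FAILS

Since the claim fails at x = -3, this value is a counterexample.

Answer: Yes, x = -3 is a counterexample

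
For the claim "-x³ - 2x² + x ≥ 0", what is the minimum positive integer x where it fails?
Testing positive integers:
x = 1: LHS = -1³ - 2·1² + 1 = -2; -2 ≥ 0 — FAILS  ← smallest positive counterexample

Answer: x = 1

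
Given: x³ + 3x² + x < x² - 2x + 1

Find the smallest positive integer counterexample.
Testing positive integers:
x = 1: LHS = 1³ + 3·1² + 1 = 5, RHS = 1² - 2·1 + 1 = 0; 5 < 0 — FAILS  ← smallest positive counterexample

Answer: x = 1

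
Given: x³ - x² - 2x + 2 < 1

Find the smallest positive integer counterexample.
Testing positive integers:
x = 1: LHS = 1³ - 1² - 2·1 + 2 = 0; 0 < 1 — holds
x = 2: LHS = 2³ - 2² - 2·2 + 2 = 2; 2 < 1 — FAILS  ← smallest positive counterexample

Answer: x = 2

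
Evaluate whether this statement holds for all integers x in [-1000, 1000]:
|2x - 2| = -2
The claim fails at x = 0:
x = 0: LHS = |2·0 - 2| = |-2| = 2; 2 = -2 — FAILS

Because a single integer refutes it, the statement is false.

Answer: False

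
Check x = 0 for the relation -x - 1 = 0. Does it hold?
x = 0: LHS = -0 - 1 = -1; -1 = 0 — FAILS

The relation fails at x = 0, so x = 0 is a counterexample.

Answer: No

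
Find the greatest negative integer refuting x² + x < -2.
Testing negative integers from -1 downward:
x = -1: LHS = (-1)² + (-1) = 0; 0 < -2 — FAILS  ← closest negative counterexample to 0

Answer: x = -1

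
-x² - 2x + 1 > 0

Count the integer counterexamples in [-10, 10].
Counterexamples in [-10, 10]: {-10, -9, -8, -7, -6, -5, -4, -3, 1, 2, 3, 4, 5, 6, 7, 8, 9, 10}.

Counting them gives 18 values.

Answer: 18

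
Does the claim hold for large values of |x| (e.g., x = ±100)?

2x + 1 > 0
x = 100: LHS = 2·100 + 1 = 201; 201 > 0 — holds
x = -100: LHS = 2·(-100) + 1 = -199; -199 > 0 — FAILS

Answer: Partially: holds for x = 100, fails for x = -100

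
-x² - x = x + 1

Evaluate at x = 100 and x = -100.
x = 100: LHS = -100² - 100 = -10100, RHS = 100 + 1 = 101; -10100 = 101 — FAILS
x = -100: LHS = -(-100)² - (-100) = -9900, RHS = (-100) + 1 = -99; -9900 = -99 — FAILS

Answer: No, fails for both x = 100 and x = -100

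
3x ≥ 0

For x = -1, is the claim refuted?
Substitute x = -1 into the relation:
x = -1: LHS = 3·(-1) = -3; -3 ≥ 0 — FAILS

Since the claim fails at x = -1, this value is a counterexample.

Answer: Yes, x = -1 is a counterexample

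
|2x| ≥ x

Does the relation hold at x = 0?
x = 0: LHS = |2·0| = |0| = 0; 0 ≥ 0 — holds

The relation is satisfied at x = 0.

Answer: Yes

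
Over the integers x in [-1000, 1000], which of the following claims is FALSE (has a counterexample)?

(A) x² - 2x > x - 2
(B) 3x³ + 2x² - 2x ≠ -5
(A) x = 1: LHS = 1² - 2·1 = -1, RHS = 1 - 2 = -1; -1 > -1 — FAILS

(B) Track d = LHS − RHS over the integers in [-1000, 1000]. Equality would need d = 0, but d changes sign only between consecutive integers, jumping over 0:
x = -2: LHS = 3·(-2)³ + 2·(-2)² - 2·(-2) = -12; -12 ≠ -5 — holds  (d = -7)
x = -1: LHS = 3·(-1)³ + 2·(-1)² - 2·(-1) = 1; 1 ≠ -5 — holds  (d = 6)
Away from these crossings d keeps a constant sign, and checking every integer in [-1000, 1000] confirms d ≠ 0 throughout. Hence the two sides are never equal, so the relation holds for every integer in [-1000, 1000].

Only (A) has a counterexample.

Answer: A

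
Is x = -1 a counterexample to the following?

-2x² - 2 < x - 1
Substitute x = -1 into the relation:
x = -1: LHS = -2·(-1)² - 2 = -4, RHS = (-1) - 1 = -2; -4 < -2 — holds

The relation holds at x = -1, so it is not a counterexample.

Answer: No, x = -1 is not a counterexample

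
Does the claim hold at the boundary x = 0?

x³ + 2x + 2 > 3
x = 0: LHS = 0³ + 2·0 + 2 = 2; 2 > 3 — FAILS

The relation fails at x = 0, so x = 0 is a counterexample.

Answer: No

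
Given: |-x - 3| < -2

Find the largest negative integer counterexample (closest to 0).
Testing negative integers from -1 downward:
x = -1: LHS = |-(-1) - 3| = |-2| = 2; 2 < -2 — FAILS  ← closest negative counterexample to 0

Answer: x = -1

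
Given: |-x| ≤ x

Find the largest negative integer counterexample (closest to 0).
Testing negative integers from -1 downward:
x = -1: LHS = |-(-1)| = |1| = 1; 1 ≤ -1 — FAILS  ← closest negative counterexample to 0

Answer: x = -1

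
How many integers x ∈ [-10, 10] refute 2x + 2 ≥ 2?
Counterexamples in [-10, 10]: {-10, -9, -8, -7, -6, -5, -4, -3, -2, -1}.

Counting them gives 10 values.

Answer: 10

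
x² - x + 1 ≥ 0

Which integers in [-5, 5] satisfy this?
Over all integers in [-5, 5], LHS − RHS is smallest at x = 0, where it equals 1:
x = 0: LHS = 0² - 0 + 1 = 1; 1 ≥ 0 — holds
At the ends of the range:
x = -5: LHS = (-5)² - (-5) + 1 = 31; 31 ≥ 0 — holds
x = 5: LHS = 5² - 5 + 1 = 21; 21 ≥ 0 — holds
Hence LHS − RHS is never negative, i.e. LHS ≥ RHS throughout, so the relation holds for every integer in [-5, 5].

Answer: All integers in [-5, 5]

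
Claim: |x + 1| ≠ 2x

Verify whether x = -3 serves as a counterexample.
Substitute x = -3 into the relation:
x = -3: LHS = |(-3) + 1| = |-2| = 2, RHS = 2·(-3) = -6; 2 ≠ -6 — holds

The claim holds here, so x = -3 is not a counterexample. (A counterexample exists elsewhere, e.g. x = 1.)

Answer: No, x = -3 is not a counterexample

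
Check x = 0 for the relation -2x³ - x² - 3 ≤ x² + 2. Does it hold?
x = 0: LHS = -2·0³ - 0² - 3 = -3, RHS = 0² + 2 = 2; -3 ≤ 2 — holds

The relation is satisfied at x = 0.

Answer: Yes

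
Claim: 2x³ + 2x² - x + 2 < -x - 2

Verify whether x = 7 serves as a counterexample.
Substitute x = 7 into the relation:
x = 7: LHS = 2·7³ + 2·7² - 7 + 2 = 779, RHS = -7 - 2 = -9; 779 < -9 — FAILS

Since the claim fails at x = 7, this value is a counterexample.

Answer: Yes, x = 7 is a counterexample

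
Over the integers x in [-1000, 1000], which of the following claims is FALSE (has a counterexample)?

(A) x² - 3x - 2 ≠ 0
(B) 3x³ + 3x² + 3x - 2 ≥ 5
(A) Track d = LHS − RHS over the integers in [-1000, 1000]. Equality would need d = 0, but d changes sign only between consecutive integers, jumping over 0:
x = -1: LHS = (-1)² - 3·(-1) - 2 = 2; 2 ≠ 0 — holds  (d = 2)
x = 0: LHS = 0² - 3·0 - 2 = -2; -2 ≠ 0 — holds  (d = -2)
x = 3: LHS = 3² - 3·3 - 2 = -2; -2 ≠ 0 — holds  (d = -2)
x = 4: LHS = 4² - 3·4 - 2 = 2; 2 ≠ 0 — holds  (d = 2)
Away from these crossings d keeps a constant sign, and checking every integer in [-1000, 1000] confirms d ≠ 0 throughout. Hence the two sides are never equal, so the relation holds for every integer in [-1000, 1000].

(B) x = 0: LHS = 3·0³ + 3·0² + 3·0 - 2 = -2; -2 ≥ 5 — FAILS

Only (B) has a counterexample.

Answer: B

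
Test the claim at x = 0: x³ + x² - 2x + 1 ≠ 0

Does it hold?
x = 0: LHS = 0³ + 0² - 2·0 + 1 = 1; 1 ≠ 0 — holds

The relation is satisfied at x = 0.

Answer: Yes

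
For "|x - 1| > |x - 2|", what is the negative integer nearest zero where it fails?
Testing negative integers from -1 downward:
x = -1: LHS = |(-1) - 1| = |-2| = 2, RHS = |(-1) - 2| = |-3| = 3; 2 > 3 — FAILS  ← closest negative counterexample to 0

Answer: x = -1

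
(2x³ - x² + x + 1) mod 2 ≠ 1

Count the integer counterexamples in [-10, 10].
Counterexamples in [-10, 10]: {-10, -9, -8, -7, -6, -5, -4, -3, -2, -1, 0, 1, 2, 3, 4, 5, 6, 7, 8, 9, 10}.

Counting them gives 21 values.

Answer: 21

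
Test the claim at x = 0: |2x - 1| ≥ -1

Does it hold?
x = 0: LHS = |2·0 - 1| = |-1| = 1; 1 ≥ -1 — holds

The relation is satisfied at x = 0.

Answer: Yes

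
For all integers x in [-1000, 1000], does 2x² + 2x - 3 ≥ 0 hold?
The claim fails at x = 0:
x = 0: LHS = 2·0² + 2·0 - 3 = -3; -3 ≥ 0 — FAILS

Because a single integer refutes it, the statement is false.

Answer: False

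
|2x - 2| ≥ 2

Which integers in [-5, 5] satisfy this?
Holds for: {-5, -4, -3, -2, -1, 0, 2, 3, 4, 5}
Fails for: {1}

Answer: {-5, -4, -3, -2, -1, 0, 2, 3, 4, 5}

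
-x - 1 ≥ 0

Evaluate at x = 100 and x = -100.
x = 100: LHS = -100 - 1 = -101; -101 ≥ 0 — FAILS
x = -100: LHS = -(-100) - 1 = 99; 99 ≥ 0 — holds

Answer: Partially: fails for x = 100, holds for x = -100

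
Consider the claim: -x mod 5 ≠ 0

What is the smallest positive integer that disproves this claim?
Testing positive integers:
x = 1: LHS = (-1) mod 5 = 4; 4 ≠ 0 — holds
x = 2: LHS = (-2) mod 5 = 3; 3 ≠ 0 — holds
x = 3: LHS = (-3) mod 5 = 2; 2 ≠ 0 — holds
x = 4: LHS = (-4) mod 5 = 1; 1 ≠ 0 — holds
x = 5: LHS = (-5) mod 5 = 0; 0 ≠ 0 — FAILS  ← smallest positive counterexample

Answer: x = 5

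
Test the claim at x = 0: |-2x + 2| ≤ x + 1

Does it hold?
x = 0: LHS = |-2·0 + 2| = |2| = 2, RHS = 0 + 1 = 1; 2 ≤ 1 — FAILS

The relation fails at x = 0, so x = 0 is a counterexample.

Answer: No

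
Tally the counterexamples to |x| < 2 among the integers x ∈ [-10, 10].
Counterexamples in [-10, 10]: {-10, -9, -8, -7, -6, -5, -4, -3, -2, 2, 3, 4, 5, 6, 7, 8, 9, 10}.

Counting them gives 18 values.

Answer: 18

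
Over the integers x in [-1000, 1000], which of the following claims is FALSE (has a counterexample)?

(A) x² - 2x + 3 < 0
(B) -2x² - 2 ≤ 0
(A) x = 0: LHS = 0² - 2·0 + 3 = 3; 3 < 0 — FAILS

(B) Over all integers in [-1000, 1000], LHS − RHS is largest at x = 0, where it equals -2:
x = 0: LHS = -2·0² - 2 = -2; -2 ≤ 0 — holds
At the ends of the range:
x = -1000: LHS = -2·(-1000)² - 2 = -2000002; -2000002 ≤ 0 — holds
x = 1000: LHS = -2·1000² - 2 = -2000002; -2000002 ≤ 0 — holds
Hence LHS − RHS is never positive, i.e. LHS ≤ RHS throughout, so the relation holds for every integer in [-1000, 1000].

Only (A) has a counterexample.

Answer: A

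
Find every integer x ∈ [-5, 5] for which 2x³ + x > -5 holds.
Holds for: {-1, 0, 1, 2, 3, 4, 5}
Fails for: {-5, -4, -3, -2}

Answer: {-1, 0, 1, 2, 3, 4, 5}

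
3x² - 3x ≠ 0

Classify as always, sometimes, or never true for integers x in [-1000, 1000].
Holds at x = -1: LHS = 3·(-1)² - 3·(-1) = 6; 6 ≠ 0 — holds
Fails at x = 0: LHS = 3·0² - 3·0 = 0; 0 ≠ 0 — FAILS
It is satisfied by some integers in the range but not all.

Answer: Sometimes true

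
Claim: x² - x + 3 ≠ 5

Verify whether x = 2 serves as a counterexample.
Substitute x = 2 into the relation:
x = 2: LHS = 2² - 2 + 3 = 5; 5 ≠ 5 — FAILS

Since the claim fails at x = 2, this value is a counterexample.

Answer: Yes, x = 2 is a counterexample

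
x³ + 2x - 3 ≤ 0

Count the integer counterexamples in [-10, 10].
Counterexamples in [-10, 10]: {2, 3, 4, 5, 6, 7, 8, 9, 10}.

Counting them gives 9 values.

Answer: 9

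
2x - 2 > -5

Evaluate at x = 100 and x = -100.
x = 100: LHS = 2·100 - 2 = 198; 198 > -5 — holds
x = -100: LHS = 2·(-100) - 2 = -202; -202 > -5 — FAILS

Answer: Partially: holds for x = 100, fails for x = -100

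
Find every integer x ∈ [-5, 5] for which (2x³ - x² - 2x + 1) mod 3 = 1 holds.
Holds for: {-3, 0, 3}
Fails for: {-5, -4, -2, -1, 1, 2, 4, 5}

Answer: {-3, 0, 3}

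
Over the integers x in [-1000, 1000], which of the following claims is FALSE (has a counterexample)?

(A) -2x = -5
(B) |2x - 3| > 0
(A) x = 0: LHS = -2·0 = 0; 0 = -5 — FAILS

(B) Over all integers in [-1000, 1000], LHS − RHS is smallest at x = 1, where it equals 1:
x = 1: LHS = |2·1 - 3| = |-1| = 1; 1 > 0 — holds
At the ends of the range:
x = -1000: LHS = |2·(-1000) - 3| = |-2003| = 2003; 2003 > 0 — holds
x = 1000: LHS = |2·1000 - 3| = |1997| = 1997; 1997 > 0 — holds
Hence LHS − RHS is never zero or negative, i.e. LHS > RHS throughout, so the relation holds for every integer in [-1000, 1000].

Only (A) has a counterexample.

Answer: A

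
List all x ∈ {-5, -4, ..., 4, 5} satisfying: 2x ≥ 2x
Over all integers in [-5, 5], LHS − RHS is smallest at x = 0, where it equals 0:
x = 0: LHS = 2·0 = 0, RHS = 2·0 = 0; 0 ≥ 0 — holds
At the ends of the range:
x = -5: LHS = 2·(-5) = -10, RHS = 2·(-5) = -10; -10 ≥ -10 — holds
x = 5: LHS = 2·5 = 10, RHS = 2·5 = 10; 10 ≥ 10 — holds
Hence LHS − RHS is never negative, i.e. LHS ≥ RHS throughout, so the relation holds for every integer in [-5, 5].

Answer: All integers in [-5, 5]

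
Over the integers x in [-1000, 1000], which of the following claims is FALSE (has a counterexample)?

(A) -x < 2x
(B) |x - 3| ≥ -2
(A) x = 0: LHS = -0 = 0, RHS = 2·0 = 0; 0 < 0 — FAILS

(B) An absolute value is never negative, so the left side is ≥ 0 for every x, while the right side is -2. Tightest case in [-1000, 1000] is x = 3:
x = 3: LHS = |3 - 3| = |0| = 0; 0 ≥ -2 — holds
Hence LHS − RHS is never negative, i.e. LHS ≥ RHS throughout, so the relation holds for every integer in [-1000, 1000].

Only (A) has a counterexample.

Answer: A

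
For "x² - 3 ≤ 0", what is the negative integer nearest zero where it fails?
Testing negative integers from -1 downward:
x = -1: LHS = (-1)² - 3 = -2; -2 ≤ 0 — holds
x = -2: LHS = (-2)² - 3 = 1; 1 ≤ 0 — FAILS  ← closest negative counterexample to 0

Answer: x = -2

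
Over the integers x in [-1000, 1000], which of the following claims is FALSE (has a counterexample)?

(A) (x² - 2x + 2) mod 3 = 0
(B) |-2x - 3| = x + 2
(A) x = 0: LHS = (0² - 2·0 + 2) mod 3 = 2 mod 3 = 2; 2 = 0 — FAILS
(B) x = 0: LHS = |-2·0 - 3| = |-3| = 3, RHS = 0 + 2 = 2; 3 = 2 — FAILS

Answer: Both A and B are false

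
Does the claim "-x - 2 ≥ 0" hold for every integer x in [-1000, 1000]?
The claim fails at x = 0:
x = 0: LHS = -0 - 2 = -2; -2 ≥ 0 — FAILS

Because a single integer refutes it, the statement is false.

Answer: False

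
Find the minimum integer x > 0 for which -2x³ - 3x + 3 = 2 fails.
Testing positive integers:
x = 1: LHS = -2·1³ - 3·1 + 3 = -2; -2 = 2 — FAILS  ← smallest positive counterexample

Answer: x = 1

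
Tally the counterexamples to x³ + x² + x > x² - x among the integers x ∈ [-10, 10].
Counterexamples in [-10, 10]: {-10, -9, -8, -7, -6, -5, -4, -3, -2, -1, 0}.

Counting them gives 11 values.

Answer: 11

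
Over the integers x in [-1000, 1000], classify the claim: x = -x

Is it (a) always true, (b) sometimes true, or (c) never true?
Holds at x = 0: RHS = -0 = 0; 0 = 0 — holds
Fails at x = 1: 1 = -1 — FAILS
It is satisfied by some integers in the range but not all.

Answer: Sometimes true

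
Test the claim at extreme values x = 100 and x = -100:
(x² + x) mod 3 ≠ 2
x = 100: LHS = (100² + 100) mod 3 = 10100 mod 3 = 2; 2 ≠ 2 — FAILS
x = -100: LHS = ((-100)² + (-100)) mod 3 = 9900 mod 3 = 0; 0 ≠ 2 — holds

Answer: Partially: fails for x = 100, holds for x = -100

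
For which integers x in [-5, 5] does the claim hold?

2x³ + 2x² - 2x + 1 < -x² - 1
Holds for: {-5, -4, -3}
Fails for: {-2, -1, 0, 1, 2, 3, 4, 5}

Answer: {-5, -4, -3}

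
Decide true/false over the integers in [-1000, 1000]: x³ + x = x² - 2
The claim fails at x = 0:
x = 0: LHS = 0³ + 0 = 0, RHS = 0² - 2 = -2; 0 = -2 — FAILS

Because a single integer refutes it, the statement is false.

Answer: False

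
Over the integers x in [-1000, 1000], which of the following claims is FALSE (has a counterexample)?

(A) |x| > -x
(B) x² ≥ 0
(A) x = 0: LHS = |0| = 0, RHS = -0 = 0; 0 > 0 — FAILS

(B) Over all integers in [-1000, 1000], LHS − RHS is smallest at x = 0, where it equals 0:
x = 0: LHS = 0² = 0; 0 ≥ 0 — holds
At the ends of the range:
x = -1000: LHS = (-1000)² = 1000000; 1000000 ≥ 0 — holds
x = 1000: LHS = 1000² = 1000000; 1000000 ≥ 0 — holds
Hence LHS − RHS is never negative, i.e. LHS ≥ RHS throughout, so the relation holds for every integer in [-1000, 1000].

Only (A) has a counterexample.

Answer: A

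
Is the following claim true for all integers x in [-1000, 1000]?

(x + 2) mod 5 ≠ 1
The claim fails at x = -1:
x = -1: LHS = ((-1) + 2) mod 5 = 1 mod 5 = 1; 1 ≠ 1 — FAILS

Because a single integer refutes it, the statement is false.

Answer: False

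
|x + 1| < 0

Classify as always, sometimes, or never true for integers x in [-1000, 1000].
An absolute value is never negative, so the left side is ≥ 0 for every x, while the right side is 0. Tightest case in [-1000, 1000] is x = -1:
x = -1: LHS = |(-1) + 1| = |0| = 0; 0 < 0 — FAILS
Hence LHS − RHS is never negative, i.e. LHS ≥ RHS throughout, so the claimed relation (<) fails for every integer in [-1000, 1000].

No integer in the range satisfies it.

Answer: Never true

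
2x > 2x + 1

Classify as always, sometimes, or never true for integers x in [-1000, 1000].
Over all integers in [-1000, 1000], LHS − RHS is largest at x = 0, where it equals -1:
x = 0: LHS = 2·0 = 0, RHS = 2·0 + 1 = 1; 0 > 1 — FAILS
At the ends of the range:
x = -1000: LHS = 2·(-1000) = -2000, RHS = 2·(-1000) + 1 = -1999; -2000 > -1999 — FAILS
x = 1000: LHS = 2·1000 = 2000, RHS = 2·1000 + 1 = 2001; 2000 > 2001 — FAILS
Hence LHS − RHS is never positive, i.e. LHS ≤ RHS throughout, so the claimed relation (>) fails for every integer in [-1000, 1000].

No integer in the range satisfies it.

Answer: Never true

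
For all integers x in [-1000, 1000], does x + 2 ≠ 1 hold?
The claim fails at x = -1:
x = -1: LHS = (-1) + 2 = 1; 1 ≠ 1 — FAILS

Because a single integer refutes it, the statement is false.

Answer: False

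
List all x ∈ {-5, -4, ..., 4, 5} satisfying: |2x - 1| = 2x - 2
Over all integers in [-5, 5], LHS − RHS is always positive; it is smallest at x = 1, where it equals 1:
x = 1: LHS = |2·1 - 1| = |1| = 1, RHS = 2·1 - 2 = 0; 1 = 0 — FAILS
At the ends of the range:
x = -5: LHS = |2·(-5) - 1| = |-11| = 11, RHS = 2·(-5) - 2 = -12; 11 = -12 — FAILS
x = 5: LHS = |2·5 - 1| = |9| = 9, RHS = 2·5 - 2 = 8; 9 = 8 — FAILS
Hence LHS − RHS is never 0, i.e. the two sides are never equal, so the claimed relation (=) fails for every integer in [-5, 5].

Answer: None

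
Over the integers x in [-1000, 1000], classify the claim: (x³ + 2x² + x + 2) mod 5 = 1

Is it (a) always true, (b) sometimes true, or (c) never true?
Holds at x = 1: LHS = (1³ + 2·1² + 1 + 2) mod 5 = 6 mod 5 = 1; 1 = 1 — holds
Fails at x = 0: LHS = (0³ + 2·0² + 0 + 2) mod 5 = 2 mod 5 = 2; 2 = 1 — FAILS
It is satisfied by some integers in the range but not all.

Answer: Sometimes true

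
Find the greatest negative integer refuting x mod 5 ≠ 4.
Testing negative integers from -1 downward:
x = -1: LHS = (-1) mod 5 = 4; 4 ≠ 4 — FAILS  ← closest negative counterexample to 0

Answer: x = -1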